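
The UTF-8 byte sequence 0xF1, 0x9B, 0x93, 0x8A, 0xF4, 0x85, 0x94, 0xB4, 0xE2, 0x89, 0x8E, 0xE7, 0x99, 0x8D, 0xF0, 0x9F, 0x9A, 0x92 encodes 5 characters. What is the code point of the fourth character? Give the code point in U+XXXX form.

U+764D

Offset 0: leading byte 0xF1 = 11110001 → 4-byte char #1 = F1 9B 93 8A.
Offset 4: leading byte 0xF4 = 11110100 → 4-byte char #2 = F4 85 94 B4.
Offset 8: leading byte 0xE2 = 11100010 → 3-byte char #3 = E2 89 8E.
Offset 11: leading byte 0xE7 = 11100111 → 3-byte char #4 = E7 99 8D.
Leading byte 0xE7 = 11100111 matches 1110xxxx → 3-byte sequence.
Byte 1: 0xE7 = 11100111, payload 0111 (4 bits).
Byte 2: 0x99 = 10011001 (10xxxxxx ✓), payload 011001.
Byte 3: 0x8D = 10001101 (10xxxxxx ✓), payload 001101.
Concatenate: 0111011001001101 = 0x764D (16 bits → U+764D).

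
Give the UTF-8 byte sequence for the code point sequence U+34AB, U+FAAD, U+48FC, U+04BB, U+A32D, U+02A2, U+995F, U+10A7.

E3 92 AB EF AA AD E4 A3 BC D2 BB EA 8C AD CA A2 E9 A5 9F E1 82 A7

U+34AB: 3-byte form → E3 92 AB.
U+FAAD: 3-byte form → EF AA AD.
U+48FC: 3-byte form → E4 A3 BC.
U+04BB: 2-byte form → D2 BB.
U+A32D: 3-byte form → EA 8C AD.
U+02A2: 2-byte form → CA A2.
U+995F: 3-byte form → E9 A5 9F.
U+10A7: 3-byte form → E1 82 A7.
Concatenated (22 bytes): E3 92 AB EF AA AD E4 A3 BC D2 BB EA 8C AD CA A2 E9 A5 9F E1 82 A7.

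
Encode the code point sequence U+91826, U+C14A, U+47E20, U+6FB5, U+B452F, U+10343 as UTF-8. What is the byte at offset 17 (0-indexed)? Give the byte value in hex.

0xAF

U+91826 → 4-byte form F2 91 A0 A6 at offsets 0–3.
U+C14A → 3-byte form EC 85 8A at offsets 4–6.
U+47E20 → 4-byte form F1 87 B8 A0 at offsets 7–10.
U+6FB5 → 3-byte form E6 BE B5 at offsets 11–13.
U+B452F → 4-byte form F2 B4 94 AF at offsets 14–17.
Offset 17 falls in char 5's range; it's byte 4 of F2 B4 94 AF = 0xAF.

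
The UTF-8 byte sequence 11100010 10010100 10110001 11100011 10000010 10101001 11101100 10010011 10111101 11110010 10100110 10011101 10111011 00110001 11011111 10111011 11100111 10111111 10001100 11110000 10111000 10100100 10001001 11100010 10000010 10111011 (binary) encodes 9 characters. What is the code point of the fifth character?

Offset 0: leading byte 0xE2 = 11100010 → 3-byte char #1 = E2 94 B1.
Offset 3: leading byte 0xE3 = 11100011 → 3-byte char #2 = E3 82 A9.
Offset 6: leading byte 0xEC = 11101100 → 3-byte char #3 = EC 93 BD.
Offset 9: leading byte 0xF2 = 11110010 → 4-byte char #4 = F2 A6 9D BB.
Offset 13: leading byte 0x31 = 00110001 → 1-byte char #5 = 31.
Leading byte 0x31 = 00110001 matches 0xxxxxxx → 1-byte sequence.
Byte 1: 0x31 = 00110001, payload 0110001 (7 bits).
Concatenate: 0110001 = 0x31 (7 bits → U+0031).

U+0031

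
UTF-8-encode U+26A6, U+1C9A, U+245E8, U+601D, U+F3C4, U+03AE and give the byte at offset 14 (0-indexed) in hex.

0x8F

U+26A6 → 3-byte form E2 9A A6 at offsets 0–2.
U+1C9A → 3-byte form E1 B2 9A at offsets 3–5.
U+245E8 → 4-byte form F0 A4 97 A8 at offsets 6–9.
U+601D → 3-byte form E6 80 9D at offsets 10–12.
U+F3C4 → 3-byte form EF 8F 84 at offsets 13–15.
Offset 14 falls in char 5's range; it's byte 2 of EF 8F 84 = 0x8F.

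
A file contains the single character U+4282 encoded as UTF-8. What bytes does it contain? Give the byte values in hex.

E4 8A 82

U+4282 = 0x4282 = 17026 decimal. In range U+0800–U+FFFF → 3-byte form: 1110xxxx 10xxxxxx 10xxxxxx.
Binary (16 bits): 0100001010000010.
Split 4+6+6: 0100 | 001010 | 000010.
Byte 1: 11100100 = 0xE4.
Byte 2: 10001010 = 0x8A.
Byte 3: 10000010 = 0x82.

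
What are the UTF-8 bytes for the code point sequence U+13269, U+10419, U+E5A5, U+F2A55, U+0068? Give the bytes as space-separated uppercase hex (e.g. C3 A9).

F0 93 89 A9 F0 90 90 99 EE 96 A5 F3 B2 A9 95 68

U+13269: 4-byte form → F0 93 89 A9.
U+10419: 4-byte form → F0 90 90 99.
U+E5A5: 3-byte form → EE 96 A5.
U+F2A55: 4-byte form → F3 B2 A9 95.
U+0068: 1-byte form → 68.
Concatenated (16 bytes): F0 93 89 A9 F0 90 90 99 EE 96 A5 F3 B2 A9 95 68.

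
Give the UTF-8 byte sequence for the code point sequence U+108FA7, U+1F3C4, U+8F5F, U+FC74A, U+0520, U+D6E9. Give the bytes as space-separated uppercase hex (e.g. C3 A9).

U+108FA7: 4-byte form → F4 88 BE A7.
U+1F3C4: 4-byte form → F0 9F 8F 84.
U+8F5F: 3-byte form → E8 BD 9F.
U+FC74A: 4-byte form → F3 BC 9D 8A.
U+0520: 2-byte form → D4 A0.
U+D6E9: 3-byte form → ED 9B A9.
Concatenated (20 bytes): F4 88 BE A7 F0 9F 8F 84 E8 BD 9F F3 BC 9D 8A D4 A0 ED 9B A9.

F4 88 BE A7 F0 9F 8F 84 E8 BD 9F F3 BC 9D 8A D4 A0 ED 9B A9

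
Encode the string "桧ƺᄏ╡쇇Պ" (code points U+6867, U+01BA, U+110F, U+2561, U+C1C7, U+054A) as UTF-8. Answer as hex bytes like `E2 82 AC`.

U+6867: 3-byte form → E6 A1 A7.
U+01BA: 2-byte form → C6 BA.
U+110F: 3-byte form → E1 84 8F.
U+2561: 3-byte form → E2 95 A1.
U+C1C7: 3-byte form → EC 87 87.
U+054A: 2-byte form → D5 8A.
Concatenated (16 bytes): E6 A1 A7 C6 BA E1 84 8F E2 95 A1 EC 87 87 D5 8A.

E6 A1 A7 C6 BA E1 84 8F E2 95 A1 EC 87 87 D5 8A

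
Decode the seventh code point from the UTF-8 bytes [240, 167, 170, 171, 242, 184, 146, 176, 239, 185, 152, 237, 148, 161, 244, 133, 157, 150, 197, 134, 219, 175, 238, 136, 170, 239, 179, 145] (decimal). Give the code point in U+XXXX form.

U+06EF

Offset 0: leading byte 0xF0 = 11110000 → 4-byte char #1 = F0 A7 AA AB.
Offset 4: leading byte 0xF2 = 11110010 → 4-byte char #2 = F2 B8 92 B0.
Offset 8: leading byte 0xEF = 11101111 → 3-byte char #3 = EF B9 98.
Offset 11: leading byte 0xED = 11101101 → 3-byte char #4 = ED 94 A1.
Offset 14: leading byte 0xF4 = 11110100 → 4-byte char #5 = F4 85 9D 96.
Offset 18: leading byte 0xC5 = 11000101 → 2-byte char #6 = C5 86.
Offset 20: leading byte 0xDB = 11011011 → 2-byte char #7 = DB AF.
Leading byte 0xDB = 11011011 matches 110xxxxx → 2-byte sequence.
Byte 1: 0xDB = 11011011, payload 11011 (5 bits).
Byte 2: 0xAF = 10101111 (10xxxxxx ✓), payload 101111.
Concatenate: 11011101111 = 0x6EF (11 bits → U+06EF).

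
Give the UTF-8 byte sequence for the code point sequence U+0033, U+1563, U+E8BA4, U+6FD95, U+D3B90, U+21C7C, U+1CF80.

33 E1 95 A3 F3 A8 AE A4 F1 AF B6 95 F3 93 AE 90 F0 A1 B1 BC F0 9C BE 80

U+0033: 1-byte form → 33.
U+1563: 3-byte form → E1 95 A3.
U+E8BA4: 4-byte form → F3 A8 AE A4.
U+6FD95: 4-byte form → F1 AF B6 95.
U+D3B90: 4-byte form → F3 93 AE 90.
U+21C7C: 4-byte form → F0 A1 B1 BC.
U+1CF80: 4-byte form → F0 9C BE 80.
Concatenated (24 bytes): 33 E1 95 A3 F3 A8 AE A4 F1 AF B6 95 F3 93 AE 90 F0 A1 B1 BC F0 9C BE 80.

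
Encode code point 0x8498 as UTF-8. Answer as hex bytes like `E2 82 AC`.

E8 92 98

U+8498 = 0x8498 = 33944 decimal. In range U+0800–U+FFFF → 3-byte form: 1110xxxx 10xxxxxx 10xxxxxx.
Binary (16 bits): 1000010010011000.
Split 4+6+6: 1000 | 010010 | 011000.
Byte 1: 11101000 = 0xE8.
Byte 2: 10010010 = 0x92.
Byte 3: 10011000 = 0x98.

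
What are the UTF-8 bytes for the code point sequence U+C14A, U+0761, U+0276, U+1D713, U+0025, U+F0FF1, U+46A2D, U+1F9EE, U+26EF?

EC 85 8A DD A1 C9 B6 F0 9D 9C 93 25 F3 B0 BF B1 F1 86 A8 AD F0 9F A7 AE E2 9B AF

U+C14A: 3-byte form → EC 85 8A.
U+0761: 2-byte form → DD A1.
U+0276: 2-byte form → C9 B6.
U+1D713: 4-byte form → F0 9D 9C 93.
U+0025: 1-byte form → 25.
U+F0FF1: 4-byte form → F3 B0 BF B1.
U+46A2D: 4-byte form → F1 86 A8 AD.
U+1F9EE: 4-byte form → F0 9F A7 AE.
U+26EF: 3-byte form → E2 9B AF.
Concatenated (27 bytes): EC 85 8A DD A1 C9 B6 F0 9D 9C 93 25 F3 B0 BF B1 F1 86 A8 AD F0 9F A7 AE E2 9B AF.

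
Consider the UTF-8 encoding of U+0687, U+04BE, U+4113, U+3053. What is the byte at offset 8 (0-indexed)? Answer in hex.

U+0687 → 2-byte form DA 87 at offsets 0–1.
U+04BE → 2-byte form D2 BE at offsets 2–3.
U+4113 → 3-byte form E4 84 93 at offsets 4–6.
U+3053 → 3-byte form E3 81 93 at offsets 7–9.
Offset 8 falls in char 4's range; it's byte 2 of E3 81 93 = 0x81.

0x81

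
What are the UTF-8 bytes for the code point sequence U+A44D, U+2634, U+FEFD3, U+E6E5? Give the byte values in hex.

U+A44D: 3-byte form → EA 91 8D.
U+2634: 3-byte form → E2 98 B4.
U+FEFD3: 4-byte form → F3 BE BF 93.
U+E6E5: 3-byte form → EE 9B A5.
Concatenated (13 bytes): EA 91 8D E2 98 B4 F3 BE BF 93 EE 9B A5.

EA 91 8D E2 98 B4 F3 BE BF 93 EE 9B A5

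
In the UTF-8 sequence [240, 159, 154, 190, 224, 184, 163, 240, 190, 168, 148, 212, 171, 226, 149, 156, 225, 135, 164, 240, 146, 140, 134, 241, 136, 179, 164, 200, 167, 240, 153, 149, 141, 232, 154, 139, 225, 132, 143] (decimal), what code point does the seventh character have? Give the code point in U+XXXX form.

U+12306

Offset 0: leading byte 0xF0 = 11110000 → 4-byte char #1 = F0 9F 9A BE.
Offset 4: leading byte 0xE0 = 11100000 → 3-byte char #2 = E0 B8 A3.
Offset 7: leading byte 0xF0 = 11110000 → 4-byte char #3 = F0 BE A8 94.
Offset 11: leading byte 0xD4 = 11010100 → 2-byte char #4 = D4 AB.
Offset 13: leading byte 0xE2 = 11100010 → 3-byte char #5 = E2 95 9C.
Offset 16: leading byte 0xE1 = 11100001 → 3-byte char #6 = E1 87 A4.
Offset 19: leading byte 0xF0 = 11110000 → 4-byte char #7 = F0 92 8C 86.
Leading byte 0xF0 = 11110000 matches 11110xxx → 4-byte sequence.
Byte 1: 0xF0 = 11110000, payload 000 (3 bits).
Byte 2: 0x92 = 10010010 (10xxxxxx ✓), payload 010010.
Byte 3: 0x8C = 10001100 (10xxxxxx ✓), payload 001100.
Byte 4: 0x86 = 10000110 (10xxxxxx ✓), payload 000110.
Concatenate: 000010010001100000110 = 0x12306 (21 bits → U+12306).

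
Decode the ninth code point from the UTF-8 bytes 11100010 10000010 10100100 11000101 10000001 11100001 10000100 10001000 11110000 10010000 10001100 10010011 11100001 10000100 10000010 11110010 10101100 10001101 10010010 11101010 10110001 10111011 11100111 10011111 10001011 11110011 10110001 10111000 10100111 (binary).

Offset 0: leading byte 0xE2 = 11100010 → 3-byte char #1 = E2 82 A4.
Offset 3: leading byte 0xC5 = 11000101 → 2-byte char #2 = C5 81.
Offset 5: leading byte 0xE1 = 11100001 → 3-byte char #3 = E1 84 88.
Offset 8: leading byte 0xF0 = 11110000 → 4-byte char #4 = F0 90 8C 93.
Offset 12: leading byte 0xE1 = 11100001 → 3-byte char #5 = E1 84 82.
Offset 15: leading byte 0xF2 = 11110010 → 4-byte char #6 = F2 AC 8D 92.
Offset 19: leading byte 0xEA = 11101010 → 3-byte char #7 = EA B1 BB.
Offset 22: leading byte 0xE7 = 11100111 → 3-byte char #8 = E7 9F 8B.
Offset 25: leading byte 0xF3 = 11110011 → 4-byte char #9 = F3 B1 B8 A7.
Leading byte 0xF3 = 11110011 matches 11110xxx → 4-byte sequence.
Byte 1: 0xF3 = 11110011, payload 011 (3 bits).
Byte 2: 0xB1 = 10110001 (10xxxxxx ✓), payload 110001.
Byte 3: 0xB8 = 10111000 (10xxxxxx ✓), payload 111000.
Byte 4: 0xA7 = 10100111 (10xxxxxx ✓), payload 100111.
Concatenate: 011110001111000100111 = 0xF1E27 (21 bits → U+F1E27).

U+F1E27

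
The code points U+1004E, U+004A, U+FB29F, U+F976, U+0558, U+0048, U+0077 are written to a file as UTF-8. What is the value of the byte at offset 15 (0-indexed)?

0x77

U+1004E → 4-byte form F0 90 81 8E at offsets 0–3.
U+004A → 1-byte form 4A at offsets 4–4.
U+FB29F → 4-byte form F3 BB 8A 9F at offsets 5–8.
U+F976 → 3-byte form EF A5 B6 at offsets 9–11.
U+0558 → 2-byte form D5 98 at offsets 12–13.
U+0048 → 1-byte form 48 at offsets 14–14.
U+0077 → 1-byte form 77 at offsets 15–15.
Offset 15 falls in char 7's range; it's byte 1 of 77 = 0x77.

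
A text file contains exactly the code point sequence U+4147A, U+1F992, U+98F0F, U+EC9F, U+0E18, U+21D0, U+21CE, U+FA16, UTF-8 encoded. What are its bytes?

F1 81 91 BA F0 9F A6 92 F2 98 BC 8F EE B2 9F E0 B8 98 E2 87 90 E2 87 8E EF A8 96

U+4147A: 4-byte form → F1 81 91 BA.
U+1F992: 4-byte form → F0 9F A6 92.
U+98F0F: 4-byte form → F2 98 BC 8F.
U+EC9F: 3-byte form → EE B2 9F.
U+0E18: 3-byte form → E0 B8 98.
U+21D0: 3-byte form → E2 87 90.
U+21CE: 3-byte form → E2 87 8E.
U+FA16: 3-byte form → EF A8 96.
Concatenated (27 bytes): F1 81 91 BA F0 9F A6 92 F2 98 BC 8F EE B2 9F E0 B8 98 E2 87 90 E2 87 8E EF A8 96.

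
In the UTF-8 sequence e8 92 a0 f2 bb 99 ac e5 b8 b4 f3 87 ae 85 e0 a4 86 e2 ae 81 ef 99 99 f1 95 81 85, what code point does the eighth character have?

Offset 0: leading byte 0xE8 = 11101000 → 3-byte char #1 = E8 92 A0.
Offset 3: leading byte 0xF2 = 11110010 → 4-byte char #2 = F2 BB 99 AC.
Offset 7: leading byte 0xE5 = 11100101 → 3-byte char #3 = E5 B8 B4.
Offset 10: leading byte 0xF3 = 11110011 → 4-byte char #4 = F3 87 AE 85.
Offset 14: leading byte 0xE0 = 11100000 → 3-byte char #5 = E0 A4 86.
Offset 17: leading byte 0xE2 = 11100010 → 3-byte char #6 = E2 AE 81.
Offset 20: leading byte 0xEF = 11101111 → 3-byte char #7 = EF 99 99.
Offset 23: leading byte 0xF1 = 11110001 → 4-byte char #8 = F1 95 81 85.
Leading byte 0xF1 = 11110001 matches 11110xxx → 4-byte sequence.
Byte 1: 0xF1 = 11110001, payload 001 (3 bits).
Byte 2: 0x95 = 10010101 (10xxxxxx ✓), payload 010101.
Byte 3: 0x81 = 10000001 (10xxxxxx ✓), payload 000001.
Byte 4: 0x85 = 10000101 (10xxxxxx ✓), payload 000101.
Concatenate: 001010101000001000101 = 0x55045 (21 bits → U+55045).

U+55045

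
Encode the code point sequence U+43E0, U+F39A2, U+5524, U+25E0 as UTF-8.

E4 8F A0 F3 B3 A6 A2 E5 94 A4 E2 97 A0

U+43E0: 3-byte form → E4 8F A0.
U+F39A2: 4-byte form → F3 B3 A6 A2.
U+5524: 3-byte form → E5 94 A4.
U+25E0: 3-byte form → E2 97 A0.
Concatenated (13 bytes): E4 8F A0 F3 B3 A6 A2 E5 94 A4 E2 97 A0.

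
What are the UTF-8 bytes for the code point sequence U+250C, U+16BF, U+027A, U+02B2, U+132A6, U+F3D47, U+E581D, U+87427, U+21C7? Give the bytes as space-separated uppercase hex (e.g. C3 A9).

U+250C: 3-byte form → E2 94 8C.
U+16BF: 3-byte form → E1 9A BF.
U+027A: 2-byte form → C9 BA.
U+02B2: 2-byte form → CA B2.
U+132A6: 4-byte form → F0 93 8A A6.
U+F3D47: 4-byte form → F3 B3 B5 87.
U+E581D: 4-byte form → F3 A5 A0 9D.
U+87427: 4-byte form → F2 87 90 A7.
U+21C7: 3-byte form → E2 87 87.
Concatenated (29 bytes): E2 94 8C E1 9A BF C9 BA CA B2 F0 93 8A A6 F3 B3 B5 87 F3 A5 A0 9D F2 87 90 A7 E2 87 87.

E2 94 8C E1 9A BF C9 BA CA B2 F0 93 8A A6 F3 B3 B5 87 F3 A5 A0 9D F2 87 90 A7 E2 87 87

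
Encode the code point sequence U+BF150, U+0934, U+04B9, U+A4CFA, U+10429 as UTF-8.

U+BF150: 4-byte form → F2 BF 85 90.
U+0934: 3-byte form → E0 A4 B4.
U+04B9: 2-byte form → D2 B9.
U+A4CFA: 4-byte form → F2 A4 B3 BA.
U+10429: 4-byte form → F0 90 90 A9.
Concatenated (17 bytes): F2 BF 85 90 E0 A4 B4 D2 B9 F2 A4 B3 BA F0 90 90 A9.

F2 BF 85 90 E0 A4 B4 D2 B9 F2 A4 B3 BA F0 90 90 A9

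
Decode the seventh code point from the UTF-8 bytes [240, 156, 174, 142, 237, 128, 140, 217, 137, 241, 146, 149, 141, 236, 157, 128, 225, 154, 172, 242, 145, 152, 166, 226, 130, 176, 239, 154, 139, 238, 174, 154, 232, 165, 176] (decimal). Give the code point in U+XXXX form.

U+91626

Offset 0: leading byte 0xF0 = 11110000 → 4-byte char #1 = F0 9C AE 8E.
Offset 4: leading byte 0xED = 11101101 → 3-byte char #2 = ED 80 8C.
Offset 7: leading byte 0xD9 = 11011001 → 2-byte char #3 = D9 89.
Offset 9: leading byte 0xF1 = 11110001 → 4-byte char #4 = F1 92 95 8D.
Offset 13: leading byte 0xEC = 11101100 → 3-byte char #5 = EC 9D 80.
Offset 16: leading byte 0xE1 = 11100001 → 3-byte char #6 = E1 9A AC.
Offset 19: leading byte 0xF2 = 11110010 → 4-byte char #7 = F2 91 98 A6.
Leading byte 0xF2 = 11110010 matches 11110xxx → 4-byte sequence.
Byte 1: 0xF2 = 11110010, payload 010 (3 bits).
Byte 2: 0x91 = 10010001 (10xxxxxx ✓), payload 010001.
Byte 3: 0x98 = 10011000 (10xxxxxx ✓), payload 011000.
Byte 4: 0xA6 = 10100110 (10xxxxxx ✓), payload 100110.
Concatenate: 010010001011000100110 = 0x91626 (21 bits → U+91626).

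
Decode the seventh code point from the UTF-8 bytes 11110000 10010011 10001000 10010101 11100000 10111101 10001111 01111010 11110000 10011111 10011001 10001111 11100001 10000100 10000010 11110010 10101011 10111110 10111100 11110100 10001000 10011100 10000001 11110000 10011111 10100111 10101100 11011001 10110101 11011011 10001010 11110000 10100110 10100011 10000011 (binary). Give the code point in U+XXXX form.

Offset 0: leading byte 0xF0 = 11110000 → 4-byte char #1 = F0 93 88 95.
Offset 4: leading byte 0xE0 = 11100000 → 3-byte char #2 = E0 BD 8F.
Offset 7: leading byte 0x7A = 01111010 → 1-byte char #3 = 7A.
Offset 8: leading byte 0xF0 = 11110000 → 4-byte char #4 = F0 9F 99 8F.
Offset 12: leading byte 0xE1 = 11100001 → 3-byte char #5 = E1 84 82.
Offset 15: leading byte 0xF2 = 11110010 → 4-byte char #6 = F2 AB BE BC.
Offset 19: leading byte 0xF4 = 11110100 → 4-byte char #7 = F4 88 9C 81.
Leading byte 0xF4 = 11110100 matches 11110xxx → 4-byte sequence.
Byte 1: 0xF4 = 11110100, payload 100 (3 bits).
Byte 2: 0x88 = 10001000 (10xxxxxx ✓), payload 001000.
Byte 3: 0x9C = 10011100 (10xxxxxx ✓), payload 011100.
Byte 4: 0x81 = 10000001 (10xxxxxx ✓), payload 000001.
Concatenate: 100001000011100000001 = 0x108701 (21 bits → U+108701).

U+108701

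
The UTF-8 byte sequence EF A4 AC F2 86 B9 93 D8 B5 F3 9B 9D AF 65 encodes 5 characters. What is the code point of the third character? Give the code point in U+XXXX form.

U+0635

Offset 0: leading byte 0xEF = 11101111 → 3-byte char #1 = EF A4 AC.
Offset 3: leading byte 0xF2 = 11110010 → 4-byte char #2 = F2 86 B9 93.
Offset 7: leading byte 0xD8 = 11011000 → 2-byte char #3 = D8 B5.
Leading byte 0xD8 = 11011000 matches 110xxxxx → 2-byte sequence.
Byte 1: 0xD8 = 11011000, payload 11000 (5 bits).
Byte 2: 0xB5 = 10110101 (10xxxxxx ✓), payload 110101.
Concatenate: 11000110101 = 0x635 (11 bits → U+0635).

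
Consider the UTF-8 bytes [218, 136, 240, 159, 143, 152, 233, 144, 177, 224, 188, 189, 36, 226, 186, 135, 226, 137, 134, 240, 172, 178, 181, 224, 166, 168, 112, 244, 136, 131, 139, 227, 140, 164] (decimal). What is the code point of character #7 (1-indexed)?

U+2246

Offset 0: leading byte 0xDA = 11011010 → 2-byte char #1 = DA 88.
Offset 2: leading byte 0xF0 = 11110000 → 4-byte char #2 = F0 9F 8F 98.
Offset 6: leading byte 0xE9 = 11101001 → 3-byte char #3 = E9 90 B1.
Offset 9: leading byte 0xE0 = 11100000 → 3-byte char #4 = E0 BC BD.
Offset 12: leading byte 0x24 = 00100100 → 1-byte char #5 = 24.
Offset 13: leading byte 0xE2 = 11100010 → 3-byte char #6 = E2 BA 87.
Offset 16: leading byte 0xE2 = 11100010 → 3-byte char #7 = E2 89 86.
Leading byte 0xE2 = 11100010 matches 1110xxxx → 3-byte sequence.
Byte 1: 0xE2 = 11100010, payload 0010 (4 bits).
Byte 2: 0x89 = 10001001 (10xxxxxx ✓), payload 001001.
Byte 3: 0x86 = 10000110 (10xxxxxx ✓), payload 000110.
Concatenate: 0010001001000110 = 0x2246 (16 bits → U+2246).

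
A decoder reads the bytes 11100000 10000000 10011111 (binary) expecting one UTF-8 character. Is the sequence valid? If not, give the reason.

Leading byte 0xE0 = 11100000 → 3-byte form.
Continuation bytes all match 10xxxxxx. Payload decodes to 0x1F.
But 0x1F < 0x800, the minimum for a 3-byte sequence — this is an overlong encoding.

invalid (overlong encoding)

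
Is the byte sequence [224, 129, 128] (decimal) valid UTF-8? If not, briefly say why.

invalid (overlong encoding)

Leading byte 0xE0 = 11100000 → 3-byte form.
Continuation bytes all match 10xxxxxx. Payload decodes to 0x40.
But 0x40 < 0x800, the minimum for a 3-byte sequence — this is an overlong encoding.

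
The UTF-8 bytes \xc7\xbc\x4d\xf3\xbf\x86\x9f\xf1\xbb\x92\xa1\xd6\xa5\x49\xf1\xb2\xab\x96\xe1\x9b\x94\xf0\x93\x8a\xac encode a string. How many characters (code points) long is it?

Byte at offset 0: 0xC7 = 11000111 → 2-byte char (#1). Advance 2.
Byte at offset 2: 0x4D = 01001101 → 1-byte char (#2). Advance 1.
Byte at offset 3: 0xF3 = 11110011 → 4-byte char (#3). Advance 4.
Byte at offset 7: 0xF1 = 11110001 → 4-byte char (#4). Advance 4.
Byte at offset 11: 0xD6 = 11010110 → 2-byte char (#5). Advance 2.
Byte at offset 13: 0x49 = 01001001 → 1-byte char (#6). Advance 1.
Byte at offset 14: 0xF1 = 11110001 → 4-byte char (#7). Advance 4.
Byte at offset 18: 0xE1 = 11100001 → 3-byte char (#8). Advance 3.
Byte at offset 21: 0xF0 = 11110000 → 4-byte char (#9). Advance 4.
Reached end at offset 25 after 9 code points.

9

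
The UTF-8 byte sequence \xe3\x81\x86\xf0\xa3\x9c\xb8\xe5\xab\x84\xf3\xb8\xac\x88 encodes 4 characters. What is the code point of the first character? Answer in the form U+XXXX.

Offset 0: leading byte 0xE3 = 11100011 → 3-byte char #1 = E3 81 86.
Leading byte 0xE3 = 11100011 matches 1110xxxx → 3-byte sequence.
Byte 1: 0xE3 = 11100011, payload 0011 (4 bits).
Byte 2: 0x81 = 10000001 (10xxxxxx ✓), payload 000001.
Byte 3: 0x86 = 10000110 (10xxxxxx ✓), payload 000110.
Concatenate: 0011000001000110 = 0x3046 (16 bits → U+3046).

U+3046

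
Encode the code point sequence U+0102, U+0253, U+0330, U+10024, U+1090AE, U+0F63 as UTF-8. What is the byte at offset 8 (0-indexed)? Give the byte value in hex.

0x80

U+0102 → 2-byte form C4 82 at offsets 0–1.
U+0253 → 2-byte form C9 93 at offsets 2–3.
U+0330 → 2-byte form CC B0 at offsets 4–5.
U+10024 → 4-byte form F0 90 80 A4 at offsets 6–9.
Offset 8 falls in char 4's range; it's byte 3 of F0 90 80 A4 = 0x80.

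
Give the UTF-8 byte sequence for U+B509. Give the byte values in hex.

U+B509 = 0xB509 = 46345 decimal. In range U+0800–U+FFFF → 3-byte form: 1110xxxx 10xxxxxx 10xxxxxx.
Binary (16 bits): 1011010100001001.
Split 4+6+6: 1011 | 010100 | 001001.
Byte 1: 11101011 = 0xEB.
Byte 2: 10010100 = 0x94.
Byte 3: 10001001 = 0x89.

EB 94 89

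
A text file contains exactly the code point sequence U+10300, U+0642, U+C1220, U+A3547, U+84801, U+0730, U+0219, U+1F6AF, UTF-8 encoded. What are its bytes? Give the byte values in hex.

U+10300: 4-byte form → F0 90 8C 80.
U+0642: 2-byte form → D9 82.
U+C1220: 4-byte form → F3 81 88 A0.
U+A3547: 4-byte form → F2 A3 95 87.
U+84801: 4-byte form → F2 84 A0 81.
U+0730: 2-byte form → DC B0.
U+0219: 2-byte form → C8 99.
U+1F6AF: 4-byte form → F0 9F 9A AF.
Concatenated (26 bytes): F0 90 8C 80 D9 82 F3 81 88 A0 F2 A3 95 87 F2 84 A0 81 DC B0 C8 99 F0 9F 9A AF.

F0 90 8C 80 D9 82 F3 81 88 A0 F2 A3 95 87 F2 84 A0 81 DC B0 C8 99 F0 9F 9A AF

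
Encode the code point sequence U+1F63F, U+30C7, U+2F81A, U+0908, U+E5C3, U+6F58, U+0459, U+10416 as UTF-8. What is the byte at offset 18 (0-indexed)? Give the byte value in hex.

U+1F63F → 4-byte form F0 9F 98 BF at offsets 0–3.
U+30C7 → 3-byte form E3 83 87 at offsets 4–6.
U+2F81A → 4-byte form F0 AF A0 9A at offsets 7–10.
U+0908 → 3-byte form E0 A4 88 at offsets 11–13.
U+E5C3 → 3-byte form EE 97 83 at offsets 14–16.
U+6F58 → 3-byte form E6 BD 98 at offsets 17–19.
Offset 18 falls in char 6's range; it's byte 2 of E6 BD 98 = 0xBD.

0xBD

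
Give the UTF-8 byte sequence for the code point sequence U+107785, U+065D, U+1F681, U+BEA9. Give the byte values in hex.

F4 87 9E 85 D9 9D F0 9F 9A 81 EB BA A9

U+107785: 4-byte form → F4 87 9E 85.
U+065D: 2-byte form → D9 9D.
U+1F681: 4-byte form → F0 9F 9A 81.
U+BEA9: 3-byte form → EB BA A9.
Concatenated (13 bytes): F4 87 9E 85 D9 9D F0 9F 9A 81 EB BA A9.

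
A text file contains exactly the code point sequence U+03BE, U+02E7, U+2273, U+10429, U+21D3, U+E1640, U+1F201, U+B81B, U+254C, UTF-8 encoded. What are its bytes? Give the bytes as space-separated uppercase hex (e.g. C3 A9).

CE BE CB A7 E2 89 B3 F0 90 90 A9 E2 87 93 F3 A1 99 80 F0 9F 88 81 EB A0 9B E2 95 8C

U+03BE: 2-byte form → CE BE.
U+02E7: 2-byte form → CB A7.
U+2273: 3-byte form → E2 89 B3.
U+10429: 4-byte form → F0 90 90 A9.
U+21D3: 3-byte form → E2 87 93.
U+E1640: 4-byte form → F3 A1 99 80.
U+1F201: 4-byte form → F0 9F 88 81.
U+B81B: 3-byte form → EB A0 9B.
U+254C: 3-byte form → E2 95 8C.
Concatenated (28 bytes): CE BE CB A7 E2 89 B3 F0 90 90 A9 E2 87 93 F3 A1 99 80 F0 9F 88 81 EB A0 9B E2 95 8C.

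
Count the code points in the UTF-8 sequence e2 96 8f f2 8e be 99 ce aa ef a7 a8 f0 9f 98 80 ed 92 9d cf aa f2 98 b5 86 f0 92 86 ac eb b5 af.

Byte at offset 0: 0xE2 = 11100010 → 3-byte char (#1). Advance 3.
Byte at offset 3: 0xF2 = 11110010 → 4-byte char (#2). Advance 4.
Byte at offset 7: 0xCE = 11001110 → 2-byte char (#3). Advance 2.
Byte at offset 9: 0xEF = 11101111 → 3-byte char (#4). Advance 3.
Byte at offset 12: 0xF0 = 11110000 → 4-byte char (#5). Advance 4.
Byte at offset 16: 0xED = 11101101 → 3-byte char (#6). Advance 3.
Byte at offset 19: 0xCF = 11001111 → 2-byte char (#7). Advance 2.
Byte at offset 21: 0xF2 = 11110010 → 4-byte char (#8). Advance 4.
Byte at offset 25: 0xF0 = 11110000 → 4-byte char (#9). Advance 4.
Byte at offset 29: 0xEB = 11101011 → 3-byte char (#10). Advance 3.
Reached end at offset 32 after 10 code points.

10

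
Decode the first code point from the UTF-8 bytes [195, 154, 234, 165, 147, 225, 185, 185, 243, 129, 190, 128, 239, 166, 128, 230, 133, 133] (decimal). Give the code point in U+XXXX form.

U+00DA

Offset 0: leading byte 0xC3 = 11000011 → 2-byte char #1 = C3 9A.
Leading byte 0xC3 = 11000011 matches 110xxxxx → 2-byte sequence.
Byte 1: 0xC3 = 11000011, payload 00011 (5 bits).
Byte 2: 0x9A = 10011010 (10xxxxxx ✓), payload 011010.
Concatenate: 00011011010 = 0xDA (11 bits → U+00DA).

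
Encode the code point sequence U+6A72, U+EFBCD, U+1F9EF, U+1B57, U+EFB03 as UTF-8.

E6 A9 B2 F3 AF AF 8D F0 9F A7 AF E1 AD 97 F3 AF AC 83

U+6A72: 3-byte form → E6 A9 B2.
U+EFBCD: 4-byte form → F3 AF AF 8D.
U+1F9EF: 4-byte form → F0 9F A7 AF.
U+1B57: 3-byte form → E1 AD 97.
U+EFB03: 4-byte form → F3 AF AC 83.
Concatenated (18 bytes): E6 A9 B2 F3 AF AF 8D F0 9F A7 AF E1 AD 97 F3 AF AC 83.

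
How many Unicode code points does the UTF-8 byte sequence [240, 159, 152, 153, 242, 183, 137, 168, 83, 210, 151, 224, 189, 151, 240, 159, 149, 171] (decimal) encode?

6

Byte at offset 0: 0xF0 = 11110000 → 4-byte char (#1). Advance 4.
Byte at offset 4: 0xF2 = 11110010 → 4-byte char (#2). Advance 4.
Byte at offset 8: 0x53 = 01010011 → 1-byte char (#3). Advance 1.
Byte at offset 9: 0xD2 = 11010010 → 2-byte char (#4). Advance 2.
Byte at offset 11: 0xE0 = 11100000 → 3-byte char (#5). Advance 3.
Byte at offset 14: 0xF0 = 11110000 → 4-byte char (#6). Advance 4.
Reached end at offset 18 after 6 code points.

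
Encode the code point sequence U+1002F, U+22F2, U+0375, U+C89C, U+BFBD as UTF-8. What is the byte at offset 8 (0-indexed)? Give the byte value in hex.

U+1002F → 4-byte form F0 90 80 AF at offsets 0–3.
U+22F2 → 3-byte form E2 8B B2 at offsets 4–6.
U+0375 → 2-byte form CD B5 at offsets 7–8.
Offset 8 falls in char 3's range; it's byte 2 of CD B5 = 0xB5.

0xB5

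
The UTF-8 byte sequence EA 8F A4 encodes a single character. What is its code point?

U+A3E4

Leading byte 0xEA = 11101010 matches 1110xxxx → 3-byte sequence.
Byte 1: 0xEA = 11101010, payload 1010 (4 bits).
Byte 2: 0x8F = 10001111 (10xxxxxx ✓), payload 001111.
Byte 3: 0xA4 = 10100100 (10xxxxxx ✓), payload 100100.
Concatenate: 1010001111100100 = 0xA3E4 (16 bits → U+A3E4).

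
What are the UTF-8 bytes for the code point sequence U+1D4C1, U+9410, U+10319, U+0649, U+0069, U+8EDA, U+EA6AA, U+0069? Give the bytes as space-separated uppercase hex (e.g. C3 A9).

U+1D4C1: 4-byte form → F0 9D 93 81.
U+9410: 3-byte form → E9 90 90.
U+10319: 4-byte form → F0 90 8C 99.
U+0649: 2-byte form → D9 89.
U+0069: 1-byte form → 69.
U+8EDA: 3-byte form → E8 BB 9A.
U+EA6AA: 4-byte form → F3 AA 9A AA.
U+0069: 1-byte form → 69.
Concatenated (22 bytes): F0 9D 93 81 E9 90 90 F0 90 8C 99 D9 89 69 E8 BB 9A F3 AA 9A AA 69.

F0 9D 93 81 E9 90 90 F0 90 8C 99 D9 89 69 E8 BB 9A F3 AA 9A AA 69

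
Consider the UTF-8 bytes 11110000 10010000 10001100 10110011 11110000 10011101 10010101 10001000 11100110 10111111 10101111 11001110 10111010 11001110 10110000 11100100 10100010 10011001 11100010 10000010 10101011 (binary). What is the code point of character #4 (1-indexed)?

Offset 0: leading byte 0xF0 = 11110000 → 4-byte char #1 = F0 90 8C B3.
Offset 4: leading byte 0xF0 = 11110000 → 4-byte char #2 = F0 9D 95 88.
Offset 8: leading byte 0xE6 = 11100110 → 3-byte char #3 = E6 BF AF.
Offset 11: leading byte 0xCE = 11001110 → 2-byte char #4 = CE BA.
Leading byte 0xCE = 11001110 matches 110xxxxx → 2-byte sequence.
Byte 1: 0xCE = 11001110, payload 01110 (5 bits).
Byte 2: 0xBA = 10111010 (10xxxxxx ✓), payload 111010.
Concatenate: 01110111010 = 0x3BA (11 bits → U+03BA).

U+03BA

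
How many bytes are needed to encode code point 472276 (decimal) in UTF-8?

U+734D4 = 0x734D4. UTF-8 uses 1 byte below 0x80, 2 below 0x800, 3 below 0x10000, 4 up to 0x10FFFF. 0x734D4 is in U+10000–U+10FFFF → 4 bytes.

4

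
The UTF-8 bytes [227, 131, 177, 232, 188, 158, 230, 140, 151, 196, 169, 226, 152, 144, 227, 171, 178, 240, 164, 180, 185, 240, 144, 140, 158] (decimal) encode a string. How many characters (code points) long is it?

Byte at offset 0: 0xE3 = 11100011 → 3-byte char (#1). Advance 3.
Byte at offset 3: 0xE8 = 11101000 → 3-byte char (#2). Advance 3.
Byte at offset 6: 0xE6 = 11100110 → 3-byte char (#3). Advance 3.
Byte at offset 9: 0xC4 = 11000100 → 2-byte char (#4). Advance 2.
Byte at offset 11: 0xE2 = 11100010 → 3-byte char (#5). Advance 3.
Byte at offset 14: 0xE3 = 11100011 → 3-byte char (#6). Advance 3.
Byte at offset 17: 0xF0 = 11110000 → 4-byte char (#7). Advance 4.
Byte at offset 21: 0xF0 = 11110000 → 4-byte char (#8). Advance 4.
Reached end at offset 25 after 8 code points.

8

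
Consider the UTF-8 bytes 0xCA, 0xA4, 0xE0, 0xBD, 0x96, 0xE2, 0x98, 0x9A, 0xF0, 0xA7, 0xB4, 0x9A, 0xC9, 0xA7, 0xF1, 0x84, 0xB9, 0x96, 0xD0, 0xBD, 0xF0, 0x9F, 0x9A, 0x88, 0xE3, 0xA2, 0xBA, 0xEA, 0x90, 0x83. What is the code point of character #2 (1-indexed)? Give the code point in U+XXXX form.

Offset 0: leading byte 0xCA = 11001010 → 2-byte char #1 = CA A4.
Offset 2: leading byte 0xE0 = 11100000 → 3-byte char #2 = E0 BD 96.
Leading byte 0xE0 = 11100000 matches 1110xxxx → 3-byte sequence.
Byte 1: 0xE0 = 11100000, payload 0000 (4 bits).
Byte 2: 0xBD = 10111101 (10xxxxxx ✓), payload 111101.
Byte 3: 0x96 = 10010110 (10xxxxxx ✓), payload 010110.
Concatenate: 0000111101010110 = 0xF56 (16 bits → U+0F56).

U+0F56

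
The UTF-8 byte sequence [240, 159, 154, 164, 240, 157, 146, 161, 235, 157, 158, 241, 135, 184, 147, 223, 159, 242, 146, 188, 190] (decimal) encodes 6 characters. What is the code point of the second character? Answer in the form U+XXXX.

U+1D4A1

Offset 0: leading byte 0xF0 = 11110000 → 4-byte char #1 = F0 9F 9A A4.
Offset 4: leading byte 0xF0 = 11110000 → 4-byte char #2 = F0 9D 92 A1.
Leading byte 0xF0 = 11110000 matches 11110xxx → 4-byte sequence.
Byte 1: 0xF0 = 11110000, payload 000 (3 bits).
Byte 2: 0x9D = 10011101 (10xxxxxx ✓), payload 011101.
Byte 3: 0x92 = 10010010 (10xxxxxx ✓), payload 010010.
Byte 4: 0xA1 = 10100001 (10xxxxxx ✓), payload 100001.
Concatenate: 000011101010010100001 = 0x1D4A1 (21 bits → U+1D4A1).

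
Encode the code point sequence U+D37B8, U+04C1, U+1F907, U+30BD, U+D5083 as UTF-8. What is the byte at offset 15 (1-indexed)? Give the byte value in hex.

0x95

1-indexed offset 15 is 0-indexed offset 14.
U+D37B8 → 4-byte form F3 93 9E B8 at offsets 0–3.
U+04C1 → 2-byte form D3 81 at offsets 4–5.
U+1F907 → 4-byte form F0 9F A4 87 at offsets 6–9.
U+30BD → 3-byte form E3 82 BD at offsets 10–12.
U+D5083 → 4-byte form F3 95 82 83 at offsets 13–16.
Offset 14 falls in char 5's range; it's byte 2 of F3 95 82 83 = 0x95.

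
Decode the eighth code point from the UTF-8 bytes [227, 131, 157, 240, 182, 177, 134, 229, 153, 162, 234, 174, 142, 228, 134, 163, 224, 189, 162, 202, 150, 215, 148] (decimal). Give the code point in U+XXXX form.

Offset 0: leading byte 0xE3 = 11100011 → 3-byte char #1 = E3 83 9D.
Offset 3: leading byte 0xF0 = 11110000 → 4-byte char #2 = F0 B6 B1 86.
Offset 7: leading byte 0xE5 = 11100101 → 3-byte char #3 = E5 99 A2.
Offset 10: leading byte 0xEA = 11101010 → 3-byte char #4 = EA AE 8E.
Offset 13: leading byte 0xE4 = 11100100 → 3-byte char #5 = E4 86 A3.
Offset 16: leading byte 0xE0 = 11100000 → 3-byte char #6 = E0 BD A2.
Offset 19: leading byte 0xCA = 11001010 → 2-byte char #7 = CA 96.
Offset 21: leading byte 0xD7 = 11010111 → 2-byte char #8 = D7 94.
Leading byte 0xD7 = 11010111 matches 110xxxxx → 2-byte sequence.
Byte 1: 0xD7 = 11010111, payload 10111 (5 bits).
Byte 2: 0x94 = 10010100 (10xxxxxx ✓), payload 010100.
Concatenate: 10111010100 = 0x5D4 (11 bits → U+05D4).

U+05D4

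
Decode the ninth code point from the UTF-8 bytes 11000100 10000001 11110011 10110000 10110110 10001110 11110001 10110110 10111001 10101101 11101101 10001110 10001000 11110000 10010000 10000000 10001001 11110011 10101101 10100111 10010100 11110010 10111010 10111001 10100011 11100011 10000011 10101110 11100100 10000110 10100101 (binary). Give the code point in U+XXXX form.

U+41A5

Offset 0: leading byte 0xC4 = 11000100 → 2-byte char #1 = C4 81.
Offset 2: leading byte 0xF3 = 11110011 → 4-byte char #2 = F3 B0 B6 8E.
Offset 6: leading byte 0xF1 = 11110001 → 4-byte char #3 = F1 B6 B9 AD.
Offset 10: leading byte 0xED = 11101101 → 3-byte char #4 = ED 8E 88.
Offset 13: leading byte 0xF0 = 11110000 → 4-byte char #5 = F0 90 80 89.
Offset 17: leading byte 0xF3 = 11110011 → 4-byte char #6 = F3 AD A7 94.
Offset 21: leading byte 0xF2 = 11110010 → 4-byte char #7 = F2 BA B9 A3.
Offset 25: leading byte 0xE3 = 11100011 → 3-byte char #8 = E3 83 AE.
Offset 28: leading byte 0xE4 = 11100100 → 3-byte char #9 = E4 86 A5.
Leading byte 0xE4 = 11100100 matches 1110xxxx → 3-byte sequence.
Byte 1: 0xE4 = 11100100, payload 0100 (4 bits).
Byte 2: 0x86 = 10000110 (10xxxxxx ✓), payload 000110.
Byte 3: 0xA5 = 10100101 (10xxxxxx ✓), payload 100101.
Concatenate: 0100000110100101 = 0x41A5 (16 bits → U+41A5).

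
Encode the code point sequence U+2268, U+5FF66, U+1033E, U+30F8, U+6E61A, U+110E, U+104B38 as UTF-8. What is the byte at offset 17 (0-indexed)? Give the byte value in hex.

0x9A

U+2268 → 3-byte form E2 89 A8 at offsets 0–2.
U+5FF66 → 4-byte form F1 9F BD A6 at offsets 3–6.
U+1033E → 4-byte form F0 90 8C BE at offsets 7–10.
U+30F8 → 3-byte form E3 83 B8 at offsets 11–13.
U+6E61A → 4-byte form F1 AE 98 9A at offsets 14–17.
Offset 17 falls in char 5's range; it's byte 4 of F1 AE 98 9A = 0x9A.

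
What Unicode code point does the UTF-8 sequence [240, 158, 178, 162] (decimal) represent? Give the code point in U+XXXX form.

Leading byte 0xF0 = 11110000 matches 11110xxx → 4-byte sequence.
Byte 1: 0xF0 = 11110000, payload 000 (3 bits).
Byte 2: 0x9E = 10011110 (10xxxxxx ✓), payload 011110.
Byte 3: 0xB2 = 10110010 (10xxxxxx ✓), payload 110010.
Byte 4: 0xA2 = 10100010 (10xxxxxx ✓), payload 100010.
Concatenate: 000011110110010100010 = 0x1ECA2 (21 bits → U+1ECA2).

U+1ECA2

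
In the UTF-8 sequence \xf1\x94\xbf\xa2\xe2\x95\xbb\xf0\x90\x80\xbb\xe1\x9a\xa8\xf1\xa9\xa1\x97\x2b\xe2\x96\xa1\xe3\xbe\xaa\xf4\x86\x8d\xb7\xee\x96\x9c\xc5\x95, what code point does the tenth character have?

U+E59C

Offset 0: leading byte 0xF1 = 11110001 → 4-byte char #1 = F1 94 BF A2.
Offset 4: leading byte 0xE2 = 11100010 → 3-byte char #2 = E2 95 BB.
Offset 7: leading byte 0xF0 = 11110000 → 4-byte char #3 = F0 90 80 BB.
Offset 11: leading byte 0xE1 = 11100001 → 3-byte char #4 = E1 9A A8.
Offset 14: leading byte 0xF1 = 11110001 → 4-byte char #5 = F1 A9 A1 97.
Offset 18: leading byte 0x2B = 00101011 → 1-byte char #6 = 2B.
Offset 19: leading byte 0xE2 = 11100010 → 3-byte char #7 = E2 96 A1.
Offset 22: leading byte 0xE3 = 11100011 → 3-byte char #8 = E3 BE AA.
Offset 25: leading byte 0xF4 = 11110100 → 4-byte char #9 = F4 86 8D B7.
Offset 29: leading byte 0xEE = 11101110 → 3-byte char #10 = EE 96 9C.
Leading byte 0xEE = 11101110 matches 1110xxxx → 3-byte sequence.
Byte 1: 0xEE = 11101110, payload 1110 (4 bits).
Byte 2: 0x96 = 10010110 (10xxxxxx ✓), payload 010110.
Byte 3: 0x9C = 10011100 (10xxxxxx ✓), payload 011100.
Concatenate: 1110010110011100 = 0xE59C (16 bits → U+E59C).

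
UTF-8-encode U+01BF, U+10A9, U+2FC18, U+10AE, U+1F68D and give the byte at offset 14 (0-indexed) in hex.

0x9A

U+01BF → 2-byte form C6 BF at offsets 0–1.
U+10A9 → 3-byte form E1 82 A9 at offsets 2–4.
U+2FC18 → 4-byte form F0 AF B0 98 at offsets 5–8.
U+10AE → 3-byte form E1 82 AE at offsets 9–11.
U+1F68D → 4-byte form F0 9F 9A 8D at offsets 12–15.
Offset 14 falls in char 5's range; it's byte 3 of F0 9F 9A 8D = 0x9A.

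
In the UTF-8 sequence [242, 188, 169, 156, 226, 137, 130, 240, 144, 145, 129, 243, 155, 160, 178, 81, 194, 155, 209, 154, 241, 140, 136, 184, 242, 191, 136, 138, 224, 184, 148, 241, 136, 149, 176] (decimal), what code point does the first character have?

Offset 0: leading byte 0xF2 = 11110010 → 4-byte char #1 = F2 BC A9 9C.
Leading byte 0xF2 = 11110010 matches 11110xxx → 4-byte sequence.
Byte 1: 0xF2 = 11110010, payload 010 (3 bits).
Byte 2: 0xBC = 10111100 (10xxxxxx ✓), payload 111100.
Byte 3: 0xA9 = 10101001 (10xxxxxx ✓), payload 101001.
Byte 4: 0x9C = 10011100 (10xxxxxx ✓), payload 011100.
Concatenate: 010111100101001011100 = 0xBCA5C (21 bits → U+BCA5C).

U+BCA5C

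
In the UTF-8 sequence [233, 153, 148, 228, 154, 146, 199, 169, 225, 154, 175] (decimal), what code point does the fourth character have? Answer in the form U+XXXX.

U+16AF

Offset 0: leading byte 0xE9 = 11101001 → 3-byte char #1 = E9 99 94.
Offset 3: leading byte 0xE4 = 11100100 → 3-byte char #2 = E4 9A 92.
Offset 6: leading byte 0xC7 = 11000111 → 2-byte char #3 = C7 A9.
Offset 8: leading byte 0xE1 = 11100001 → 3-byte char #4 = E1 9A AF.
Leading byte 0xE1 = 11100001 matches 1110xxxx → 3-byte sequence.
Byte 1: 0xE1 = 11100001, payload 0001 (4 bits).
Byte 2: 0x9A = 10011010 (10xxxxxx ✓), payload 011010.
Byte 3: 0xAF = 10101111 (10xxxxxx ✓), payload 101111.
Concatenate: 0001011010101111 = 0x16AF (16 bits → U+16AF).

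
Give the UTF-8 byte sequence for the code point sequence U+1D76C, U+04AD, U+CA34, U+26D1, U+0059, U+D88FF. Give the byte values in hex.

F0 9D 9D AC D2 AD EC A8 B4 E2 9B 91 59 F3 98 A3 BF

U+1D76C: 4-byte form → F0 9D 9D AC.
U+04AD: 2-byte form → D2 AD.
U+CA34: 3-byte form → EC A8 B4.
U+26D1: 3-byte form → E2 9B 91.
U+0059: 1-byte form → 59.
U+D88FF: 4-byte form → F3 98 A3 BF.
Concatenated (17 bytes): F0 9D 9D AC D2 AD EC A8 B4 E2 9B 91 59 F3 98 A3 BF.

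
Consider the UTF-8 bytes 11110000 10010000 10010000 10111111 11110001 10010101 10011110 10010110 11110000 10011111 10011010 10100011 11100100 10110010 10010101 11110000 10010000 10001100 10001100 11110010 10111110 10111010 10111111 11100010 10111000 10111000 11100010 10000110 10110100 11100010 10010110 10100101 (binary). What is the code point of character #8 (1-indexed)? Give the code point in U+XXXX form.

U+21B4

Offset 0: leading byte 0xF0 = 11110000 → 4-byte char #1 = F0 90 90 BF.
Offset 4: leading byte 0xF1 = 11110001 → 4-byte char #2 = F1 95 9E 96.
Offset 8: leading byte 0xF0 = 11110000 → 4-byte char #3 = F0 9F 9A A3.
Offset 12: leading byte 0xE4 = 11100100 → 3-byte char #4 = E4 B2 95.
Offset 15: leading byte 0xF0 = 11110000 → 4-byte char #5 = F0 90 8C 8C.
Offset 19: leading byte 0xF2 = 11110010 → 4-byte char #6 = F2 BE BA BF.
Offset 23: leading byte 0xE2 = 11100010 → 3-byte char #7 = E2 B8 B8.
Offset 26: leading byte 0xE2 = 11100010 → 3-byte char #8 = E2 86 B4.
Leading byte 0xE2 = 11100010 matches 1110xxxx → 3-byte sequence.
Byte 1: 0xE2 = 11100010, payload 0010 (4 bits).
Byte 2: 0x86 = 10000110 (10xxxxxx ✓), payload 000110.
Byte 3: 0xB4 = 10110100 (10xxxxxx ✓), payload 110100.
Concatenate: 0010000110110100 = 0x21B4 (16 bits → U+21B4).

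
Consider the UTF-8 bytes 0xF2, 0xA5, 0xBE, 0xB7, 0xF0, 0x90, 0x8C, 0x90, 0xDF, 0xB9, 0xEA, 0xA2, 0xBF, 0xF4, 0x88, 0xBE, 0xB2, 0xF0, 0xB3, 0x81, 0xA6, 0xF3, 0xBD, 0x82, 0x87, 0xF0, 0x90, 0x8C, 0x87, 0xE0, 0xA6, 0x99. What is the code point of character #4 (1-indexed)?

Offset 0: leading byte 0xF2 = 11110010 → 4-byte char #1 = F2 A5 BE B7.
Offset 4: leading byte 0xF0 = 11110000 → 4-byte char #2 = F0 90 8C 90.
Offset 8: leading byte 0xDF = 11011111 → 2-byte char #3 = DF B9.
Offset 10: leading byte 0xEA = 11101010 → 3-byte char #4 = EA A2 BF.
Leading byte 0xEA = 11101010 matches 1110xxxx → 3-byte sequence.
Byte 1: 0xEA = 11101010, payload 1010 (4 bits).
Byte 2: 0xA2 = 10100010 (10xxxxxx ✓), payload 100010.
Byte 3: 0xBF = 10111111 (10xxxxxx ✓), payload 111111.
Concatenate: 1010100010111111 = 0xA8BF (16 bits → U+A8BF).

U+A8BF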